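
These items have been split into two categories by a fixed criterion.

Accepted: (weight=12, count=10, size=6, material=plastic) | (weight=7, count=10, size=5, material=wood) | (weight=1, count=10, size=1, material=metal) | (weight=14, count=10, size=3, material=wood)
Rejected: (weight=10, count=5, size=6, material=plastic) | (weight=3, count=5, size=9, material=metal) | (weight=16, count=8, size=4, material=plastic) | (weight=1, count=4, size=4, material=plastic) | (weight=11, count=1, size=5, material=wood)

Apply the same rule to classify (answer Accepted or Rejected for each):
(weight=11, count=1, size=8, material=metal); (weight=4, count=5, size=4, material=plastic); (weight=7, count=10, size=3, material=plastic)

Rejected, Rejected, Accepted

Rule: count = 10. This holds for each 'Accepted' example and fails for each 'Rejected' one.
Rejected: (weight=11, count=1, size=8, material=metal), since count = 1.
Rejected: (weight=4, count=5, size=4, material=plastic), since count = 5.
Accepted: (weight=7, count=10, size=3, material=plastic), since count = 10.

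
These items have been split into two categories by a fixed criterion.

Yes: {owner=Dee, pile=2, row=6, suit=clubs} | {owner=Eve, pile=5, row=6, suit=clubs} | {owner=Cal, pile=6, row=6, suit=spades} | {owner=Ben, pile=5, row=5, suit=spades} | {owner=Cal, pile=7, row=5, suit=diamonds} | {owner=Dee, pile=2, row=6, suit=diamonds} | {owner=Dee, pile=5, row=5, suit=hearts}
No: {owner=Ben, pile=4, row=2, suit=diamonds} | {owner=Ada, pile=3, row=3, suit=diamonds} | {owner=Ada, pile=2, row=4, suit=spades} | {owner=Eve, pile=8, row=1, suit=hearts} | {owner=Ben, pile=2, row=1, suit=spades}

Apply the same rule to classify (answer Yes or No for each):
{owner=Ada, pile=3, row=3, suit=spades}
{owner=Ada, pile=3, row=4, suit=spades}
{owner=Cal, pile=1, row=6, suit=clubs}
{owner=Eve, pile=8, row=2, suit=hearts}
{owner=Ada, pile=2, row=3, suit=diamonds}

No, No, Yes, No, No

Every 'Yes' example satisfies: row ≥ 5. None of the 'No' examples do.
{owner=Ada, pile=3, row=3, suit=spades} — row = 3, hence No.
{owner=Ada, pile=3, row=4, suit=spades} — row = 4, hence No.
{owner=Cal, pile=1, row=6, suit=clubs} — row = 6, hence Yes.
{owner=Eve, pile=8, row=2, suit=hearts} — row = 2, hence No.
{owner=Ada, pile=2, row=3, suit=diamonds} — row = 3, hence No.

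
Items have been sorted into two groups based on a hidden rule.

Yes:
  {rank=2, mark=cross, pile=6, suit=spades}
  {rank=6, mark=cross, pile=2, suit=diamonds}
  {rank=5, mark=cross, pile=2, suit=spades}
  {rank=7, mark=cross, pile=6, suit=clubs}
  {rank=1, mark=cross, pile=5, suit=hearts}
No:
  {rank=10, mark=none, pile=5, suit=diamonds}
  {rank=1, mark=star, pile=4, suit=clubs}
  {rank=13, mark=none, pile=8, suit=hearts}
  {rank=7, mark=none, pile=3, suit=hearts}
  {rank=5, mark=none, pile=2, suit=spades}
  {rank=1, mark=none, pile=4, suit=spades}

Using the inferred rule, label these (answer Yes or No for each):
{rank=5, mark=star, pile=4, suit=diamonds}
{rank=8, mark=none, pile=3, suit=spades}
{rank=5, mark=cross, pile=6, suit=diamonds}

A rule that fits every label: mark is cross — true of each 'Yes' example, false of each 'No' one.
{rank=5, mark=star, pile=4, suit=diamonds} — mark is star, hence No.
{rank=8, mark=none, pile=3, suit=spades} — mark is none, hence No.
{rank=5, mark=cross, pile=6, suit=diamonds} — mark is cross, hence Yes.

No, No, Yes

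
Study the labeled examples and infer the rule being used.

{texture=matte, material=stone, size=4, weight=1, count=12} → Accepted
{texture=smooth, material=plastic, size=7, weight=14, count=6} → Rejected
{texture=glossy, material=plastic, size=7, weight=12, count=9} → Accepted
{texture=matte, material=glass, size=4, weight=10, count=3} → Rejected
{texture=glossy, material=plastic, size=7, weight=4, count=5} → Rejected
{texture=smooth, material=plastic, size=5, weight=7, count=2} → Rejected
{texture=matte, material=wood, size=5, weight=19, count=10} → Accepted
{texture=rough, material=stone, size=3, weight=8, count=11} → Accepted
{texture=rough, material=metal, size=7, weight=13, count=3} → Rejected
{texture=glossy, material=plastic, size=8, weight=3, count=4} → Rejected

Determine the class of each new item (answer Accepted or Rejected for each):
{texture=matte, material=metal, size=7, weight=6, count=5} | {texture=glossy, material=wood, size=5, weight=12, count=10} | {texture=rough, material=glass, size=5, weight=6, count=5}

The pattern is that an item is 'Accepted' exactly when: count ≥ 9.
{texture=matte, material=metal, size=7, weight=6, count=5}: count = 5, does not satisfy this → Rejected. {texture=glossy, material=wood, size=5, weight=12, count=10}: count = 10, meets the rule → Accepted. {texture=rough, material=glass, size=5, weight=6, count=5}: count = 5, does not satisfy this → Rejected.

Rejected, Accepted, Rejected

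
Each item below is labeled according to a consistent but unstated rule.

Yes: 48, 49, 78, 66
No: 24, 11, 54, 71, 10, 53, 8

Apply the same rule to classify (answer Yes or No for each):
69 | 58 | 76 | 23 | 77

The simplest hypothesis consistent with all the labels is: digit sum ≥ 10.

Yes, Yes, Yes, No, Yes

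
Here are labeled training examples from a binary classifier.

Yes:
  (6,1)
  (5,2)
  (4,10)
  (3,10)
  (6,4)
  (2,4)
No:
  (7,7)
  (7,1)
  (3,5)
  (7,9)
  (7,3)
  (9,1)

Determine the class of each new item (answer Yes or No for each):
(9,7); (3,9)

No, No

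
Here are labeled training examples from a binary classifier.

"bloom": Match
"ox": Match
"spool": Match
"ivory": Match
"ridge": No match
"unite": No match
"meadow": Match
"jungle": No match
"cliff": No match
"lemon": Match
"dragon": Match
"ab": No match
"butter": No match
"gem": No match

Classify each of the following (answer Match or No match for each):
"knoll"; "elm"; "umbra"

The simplest hypothesis consistent with all the labels is: contains 'o'.

Match, No match, No match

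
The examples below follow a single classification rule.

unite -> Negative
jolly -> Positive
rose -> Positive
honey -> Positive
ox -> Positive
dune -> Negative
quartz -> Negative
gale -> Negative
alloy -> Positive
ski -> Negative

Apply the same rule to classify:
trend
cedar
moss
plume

The common property of the 'Positive' items is: contains 'o'. No 'Negative' item has it.
trend → no 'o' → Negative. cedar → no 'o' → Negative. moss → has 'o' → Positive. plume → no 'o' → Negative.

Negative, Negative, Positive, Negative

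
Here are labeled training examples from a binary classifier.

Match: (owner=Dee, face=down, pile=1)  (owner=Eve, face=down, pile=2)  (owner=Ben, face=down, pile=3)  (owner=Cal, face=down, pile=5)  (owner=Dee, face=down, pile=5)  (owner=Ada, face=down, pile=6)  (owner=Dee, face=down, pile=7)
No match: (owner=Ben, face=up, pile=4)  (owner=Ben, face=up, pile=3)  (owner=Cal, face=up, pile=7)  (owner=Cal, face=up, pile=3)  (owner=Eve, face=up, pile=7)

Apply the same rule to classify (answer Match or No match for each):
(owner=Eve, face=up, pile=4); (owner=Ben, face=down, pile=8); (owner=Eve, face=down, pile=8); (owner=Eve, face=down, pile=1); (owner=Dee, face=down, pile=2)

No match, Match, Match, Match, Match

A rule that fits every label: face is down — true of each 'Match' example, false of each 'No match' one.
(owner=Eve, face=up, pile=4): face is up — fails this test, so No match. (owner=Ben, face=down, pile=8): face is down — matches, so Match. (owner=Eve, face=down, pile=8): face is down — matches, so Match. (owner=Eve, face=down, pile=1): face is down — matches, so Match. (owner=Dee, face=down, pile=2): face is down — matches, so Match.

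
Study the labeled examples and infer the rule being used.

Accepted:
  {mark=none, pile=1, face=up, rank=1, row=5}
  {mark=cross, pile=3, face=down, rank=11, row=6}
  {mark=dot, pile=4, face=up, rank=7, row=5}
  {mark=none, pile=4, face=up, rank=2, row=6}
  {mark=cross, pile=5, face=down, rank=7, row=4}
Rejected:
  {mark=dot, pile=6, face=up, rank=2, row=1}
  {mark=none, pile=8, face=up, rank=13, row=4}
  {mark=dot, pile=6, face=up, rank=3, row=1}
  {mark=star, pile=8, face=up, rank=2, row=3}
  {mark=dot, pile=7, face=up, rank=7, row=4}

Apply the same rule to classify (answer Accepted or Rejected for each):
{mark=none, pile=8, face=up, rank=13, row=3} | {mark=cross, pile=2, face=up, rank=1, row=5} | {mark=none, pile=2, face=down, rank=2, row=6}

The simplest hypothesis consistent with all the labels is: pile ≤ 5.
{mark=none, pile=8, face=up, rank=13, row=3}: Rejected (pile = 8).
{mark=cross, pile=2, face=up, rank=1, row=5}: Accepted (pile = 2).
{mark=none, pile=2, face=down, rank=2, row=6}: Accepted (pile = 2).

Rejected, Accepted, Accepted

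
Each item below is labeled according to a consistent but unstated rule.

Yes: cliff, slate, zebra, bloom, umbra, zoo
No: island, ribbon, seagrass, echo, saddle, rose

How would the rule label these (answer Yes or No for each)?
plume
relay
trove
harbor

'Yes' ⟺ odd length.
Yes: plume, since length 5.
Yes: relay, since length 5.
Yes: trove, since length 5.
No: harbor, since length 6.

Yes, Yes, Yes, No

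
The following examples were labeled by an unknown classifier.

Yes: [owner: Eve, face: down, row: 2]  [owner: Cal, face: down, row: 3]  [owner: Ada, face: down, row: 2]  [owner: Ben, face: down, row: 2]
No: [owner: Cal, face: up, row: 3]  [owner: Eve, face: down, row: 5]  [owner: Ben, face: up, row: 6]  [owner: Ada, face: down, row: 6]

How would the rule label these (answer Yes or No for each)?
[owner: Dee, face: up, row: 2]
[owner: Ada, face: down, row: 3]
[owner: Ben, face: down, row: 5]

No, Yes, No

The distinguishing property — face is down AND row ≤ 3 — holds for all the 'Yes' cases and none of the 'No' cases.
[owner: Dee, face: up, row: 2] → face is up, row = 2 → No.
[owner: Ada, face: down, row: 3] → face is down, row = 3 → Yes.
[owner: Ben, face: down, row: 5] → face is down, row = 5 → No.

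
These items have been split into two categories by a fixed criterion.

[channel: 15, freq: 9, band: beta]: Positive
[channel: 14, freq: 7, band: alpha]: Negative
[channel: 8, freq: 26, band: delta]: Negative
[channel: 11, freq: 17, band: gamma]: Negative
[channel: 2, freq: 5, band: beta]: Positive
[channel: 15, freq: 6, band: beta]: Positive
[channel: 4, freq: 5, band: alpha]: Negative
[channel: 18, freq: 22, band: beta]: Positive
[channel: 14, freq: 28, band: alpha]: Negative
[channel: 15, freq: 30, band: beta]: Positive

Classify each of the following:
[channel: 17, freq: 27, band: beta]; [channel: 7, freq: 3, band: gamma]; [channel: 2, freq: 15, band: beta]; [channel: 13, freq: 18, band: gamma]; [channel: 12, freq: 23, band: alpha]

Positive, Negative, Positive, Negative, Negative

'Positive' ⟺ band is beta.
Positive: [channel: 17, freq: 27, band: beta], since band is beta.
Negative: [channel: 7, freq: 3, band: gamma], since band is gamma.
Positive: [channel: 2, freq: 15, band: beta], since band is beta.
Negative: [channel: 13, freq: 18, band: gamma], since band is gamma.
Negative: [channel: 12, freq: 23, band: alpha], since band is alpha.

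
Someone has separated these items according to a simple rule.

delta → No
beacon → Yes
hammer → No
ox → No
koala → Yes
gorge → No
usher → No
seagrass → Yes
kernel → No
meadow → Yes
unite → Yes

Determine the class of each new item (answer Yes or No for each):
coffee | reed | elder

Yes, No, No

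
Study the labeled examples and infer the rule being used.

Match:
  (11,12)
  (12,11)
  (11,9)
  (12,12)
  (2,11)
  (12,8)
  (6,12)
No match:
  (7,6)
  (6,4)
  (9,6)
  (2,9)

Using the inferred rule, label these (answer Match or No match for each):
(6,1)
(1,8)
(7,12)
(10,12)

No match, No match, Match, Match

All 'Match' examples share one property — max ≥ 11 — and every 'No match' example lacks it.
(6,1): max 6 — fails this test, so No match.
(1,8): max 8 — fails this test, so No match.
(7,12): max 12 — satisfies this, so Match.
(10,12): max 12 — satisfies this, so Match.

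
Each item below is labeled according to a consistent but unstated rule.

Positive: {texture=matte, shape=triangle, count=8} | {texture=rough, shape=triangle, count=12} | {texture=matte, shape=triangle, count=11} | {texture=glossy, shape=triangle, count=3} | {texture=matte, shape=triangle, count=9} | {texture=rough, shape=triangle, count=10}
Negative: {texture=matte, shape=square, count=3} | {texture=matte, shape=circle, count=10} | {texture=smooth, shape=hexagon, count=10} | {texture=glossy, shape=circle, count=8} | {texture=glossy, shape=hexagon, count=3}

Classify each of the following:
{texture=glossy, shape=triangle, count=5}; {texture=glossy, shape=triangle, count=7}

The pattern is that an item is 'Positive' exactly when: shape is triangle.

Positive, Positive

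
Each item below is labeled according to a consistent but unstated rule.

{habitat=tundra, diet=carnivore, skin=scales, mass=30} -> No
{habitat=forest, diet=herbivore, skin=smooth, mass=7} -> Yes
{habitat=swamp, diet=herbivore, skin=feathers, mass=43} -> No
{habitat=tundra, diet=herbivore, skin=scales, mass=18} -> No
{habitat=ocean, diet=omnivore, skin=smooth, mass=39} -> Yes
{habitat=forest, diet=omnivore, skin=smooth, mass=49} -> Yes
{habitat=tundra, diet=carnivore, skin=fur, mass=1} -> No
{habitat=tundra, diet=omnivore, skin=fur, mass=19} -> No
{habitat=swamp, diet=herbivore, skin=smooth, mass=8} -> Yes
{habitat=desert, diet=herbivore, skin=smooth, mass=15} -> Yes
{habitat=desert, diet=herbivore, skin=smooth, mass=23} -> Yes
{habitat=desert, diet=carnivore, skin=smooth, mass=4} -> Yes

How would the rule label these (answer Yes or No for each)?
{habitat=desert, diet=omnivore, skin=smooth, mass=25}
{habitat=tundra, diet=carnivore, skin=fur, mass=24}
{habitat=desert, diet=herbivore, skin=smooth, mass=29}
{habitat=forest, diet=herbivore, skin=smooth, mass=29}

Yes, No, Yes, Yes

The distinguishing property — skin is smooth — holds for all the 'Yes' cases and none of the 'No' cases.
{habitat=desert, diet=omnivore, skin=smooth, mass=25} — skin is smooth, hence Yes. {habitat=tundra, diet=carnivore, skin=fur, mass=24} — skin is fur, hence No. {habitat=desert, diet=herbivore, skin=smooth, mass=29} — skin is smooth, hence Yes. {habitat=forest, diet=herbivore, skin=smooth, mass=29} — skin is smooth, hence Yes.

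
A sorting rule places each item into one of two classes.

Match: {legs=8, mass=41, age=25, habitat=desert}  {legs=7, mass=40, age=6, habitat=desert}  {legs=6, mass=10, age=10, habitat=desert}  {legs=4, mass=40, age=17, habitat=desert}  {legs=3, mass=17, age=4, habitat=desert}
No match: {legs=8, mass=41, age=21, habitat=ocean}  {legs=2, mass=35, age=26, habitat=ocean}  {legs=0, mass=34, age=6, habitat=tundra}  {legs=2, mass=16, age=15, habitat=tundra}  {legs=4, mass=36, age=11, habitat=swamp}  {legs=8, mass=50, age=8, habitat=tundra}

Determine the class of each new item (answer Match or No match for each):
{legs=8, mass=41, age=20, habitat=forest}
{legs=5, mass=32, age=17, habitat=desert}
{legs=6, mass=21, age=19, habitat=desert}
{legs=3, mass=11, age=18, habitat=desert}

Every 'Match' example satisfies: habitat is desert. None of the 'No match' examples do.

No match, Match, Match, Match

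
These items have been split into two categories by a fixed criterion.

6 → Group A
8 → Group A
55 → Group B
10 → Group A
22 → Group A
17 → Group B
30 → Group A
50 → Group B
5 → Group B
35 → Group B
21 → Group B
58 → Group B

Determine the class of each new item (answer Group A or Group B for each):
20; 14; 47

The distinguishing property — even AND at most 30 — holds for all the 'Group A' cases and none of the 'Group B' cases.

Group A, Group A, Group B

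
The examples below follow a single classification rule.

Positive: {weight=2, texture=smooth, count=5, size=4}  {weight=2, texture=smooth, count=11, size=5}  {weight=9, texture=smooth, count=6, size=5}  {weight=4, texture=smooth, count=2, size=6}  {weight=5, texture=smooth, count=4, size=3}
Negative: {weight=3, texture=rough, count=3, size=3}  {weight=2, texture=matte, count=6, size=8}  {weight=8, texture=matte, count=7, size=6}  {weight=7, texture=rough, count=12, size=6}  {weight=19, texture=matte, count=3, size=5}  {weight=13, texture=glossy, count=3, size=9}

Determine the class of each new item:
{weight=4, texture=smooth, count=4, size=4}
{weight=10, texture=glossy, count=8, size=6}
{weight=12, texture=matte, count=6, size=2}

Positive, Negative, Negative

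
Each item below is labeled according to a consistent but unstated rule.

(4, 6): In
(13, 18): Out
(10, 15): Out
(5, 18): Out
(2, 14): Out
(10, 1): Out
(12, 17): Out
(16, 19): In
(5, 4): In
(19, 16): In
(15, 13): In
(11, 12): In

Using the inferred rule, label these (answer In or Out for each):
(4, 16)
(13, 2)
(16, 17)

Out, Out, In

The common property of the 'In' items is: |first − second| ≤ 3. No 'Out' item has it.
(4, 16): |4−16| = 12 — does not pass, so Out.
(13, 2): |13−2| = 11 — does not pass, so Out.
(16, 17): |16−17| = 1 — passes, so In.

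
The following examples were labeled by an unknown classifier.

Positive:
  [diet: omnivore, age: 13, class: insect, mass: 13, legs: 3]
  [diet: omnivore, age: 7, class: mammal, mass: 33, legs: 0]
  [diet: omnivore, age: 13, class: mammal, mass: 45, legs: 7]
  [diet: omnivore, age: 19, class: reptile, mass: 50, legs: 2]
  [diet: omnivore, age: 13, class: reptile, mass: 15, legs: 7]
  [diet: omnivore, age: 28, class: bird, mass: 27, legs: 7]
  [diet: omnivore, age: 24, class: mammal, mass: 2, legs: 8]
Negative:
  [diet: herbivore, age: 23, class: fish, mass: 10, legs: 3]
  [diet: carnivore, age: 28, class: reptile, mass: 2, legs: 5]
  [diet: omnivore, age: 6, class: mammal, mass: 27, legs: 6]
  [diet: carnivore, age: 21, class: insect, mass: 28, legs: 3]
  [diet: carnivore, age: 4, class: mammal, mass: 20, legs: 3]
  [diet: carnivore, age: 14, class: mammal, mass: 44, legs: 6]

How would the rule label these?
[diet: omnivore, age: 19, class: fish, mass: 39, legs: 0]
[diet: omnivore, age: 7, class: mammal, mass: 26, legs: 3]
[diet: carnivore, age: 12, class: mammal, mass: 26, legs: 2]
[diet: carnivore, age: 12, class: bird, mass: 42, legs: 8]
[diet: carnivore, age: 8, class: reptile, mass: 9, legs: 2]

Positive, Positive, Negative, Negative, Negative

The distinguishing property — diet is omnivore AND age ≥ 7 — holds for all the 'Positive' cases and none of the 'Negative' cases.
[diet: omnivore, age: 19, class: fish, mass: 39, legs: 0]: diet is omnivore, age = 19, checks out → Positive.
[diet: omnivore, age: 7, class: mammal, mass: 26, legs: 3]: diet is omnivore, age = 7, checks out → Positive.
[diet: carnivore, age: 12, class: mammal, mass: 26, legs: 2]: diet is carnivore, age = 12, does not fit → Negative.
[diet: carnivore, age: 12, class: bird, mass: 42, legs: 8]: diet is carnivore, age = 12, does not fit → Negative.
[diet: carnivore, age: 8, class: reptile, mass: 9, legs: 2]: diet is carnivore, age = 8, does not fit → Negative.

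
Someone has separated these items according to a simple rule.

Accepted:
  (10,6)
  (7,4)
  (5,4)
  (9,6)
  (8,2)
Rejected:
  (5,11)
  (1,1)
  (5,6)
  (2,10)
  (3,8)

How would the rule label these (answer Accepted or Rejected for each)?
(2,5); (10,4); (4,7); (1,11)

One predicate separates the groups cleanly: first > second.
(2,5): 2 < 5 — does not fit, so Rejected. (10,4): 10 > 4 — has this property, so Accepted. (4,7): 4 < 7 — does not fit, so Rejected. (1,11): 1 < 11 — does not fit, so Rejected.

Rejected, Accepted, Rejected, Rejected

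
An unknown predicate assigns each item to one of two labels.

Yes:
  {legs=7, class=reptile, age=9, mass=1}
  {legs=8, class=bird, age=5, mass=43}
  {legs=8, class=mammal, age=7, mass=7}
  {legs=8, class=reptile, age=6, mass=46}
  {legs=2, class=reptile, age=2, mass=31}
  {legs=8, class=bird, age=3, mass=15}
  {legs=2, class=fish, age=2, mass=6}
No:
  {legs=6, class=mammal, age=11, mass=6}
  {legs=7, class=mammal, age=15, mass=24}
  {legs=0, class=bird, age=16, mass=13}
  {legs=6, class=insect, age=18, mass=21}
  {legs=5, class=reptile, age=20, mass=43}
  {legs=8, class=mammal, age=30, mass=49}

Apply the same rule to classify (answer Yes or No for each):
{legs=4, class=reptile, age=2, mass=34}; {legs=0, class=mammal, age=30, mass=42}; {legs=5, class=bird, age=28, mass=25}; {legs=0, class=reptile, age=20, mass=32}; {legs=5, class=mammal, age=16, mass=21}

Yes, No, No, No, No

The rule appears to be: age ≤ 9.
{legs=4, class=reptile, age=2, mass=34} → age = 2 → Yes. {legs=0, class=mammal, age=30, mass=42} → age = 30 → No. {legs=5, class=bird, age=28, mass=25} → age = 28 → No. {legs=0, class=reptile, age=20, mass=32} → age = 20 → No. {legs=5, class=mammal, age=16, mass=21} → age = 16 → No.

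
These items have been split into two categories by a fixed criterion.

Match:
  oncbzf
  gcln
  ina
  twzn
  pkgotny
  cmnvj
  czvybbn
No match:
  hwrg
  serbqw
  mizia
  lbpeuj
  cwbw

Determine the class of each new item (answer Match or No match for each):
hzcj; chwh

No match, No match

Comparing the two groups points to one rule — contains 'n'.
hzcj — no 'n', hence No match. chwh — no 'n', hence No match.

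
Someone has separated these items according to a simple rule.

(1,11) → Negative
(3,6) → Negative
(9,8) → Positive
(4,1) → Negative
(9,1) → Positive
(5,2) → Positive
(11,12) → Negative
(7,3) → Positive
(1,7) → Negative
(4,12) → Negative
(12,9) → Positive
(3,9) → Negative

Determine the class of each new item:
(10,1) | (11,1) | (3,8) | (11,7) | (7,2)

Positive, Positive, Negative, Positive, Positive

All 'Positive' examples share one property — first > second AND sum ≥ 7 — and every 'Negative' example lacks it.
(10,1): Positive (10 > 1, 10+1 = 11). (11,1): Positive (11 > 1, 11+1 = 12). (3,8): Negative (3 < 8, 3+8 = 11). (11,7): Positive (11 > 7, 11+7 = 18). (7,2): Positive (7 > 2, 7+2 = 9).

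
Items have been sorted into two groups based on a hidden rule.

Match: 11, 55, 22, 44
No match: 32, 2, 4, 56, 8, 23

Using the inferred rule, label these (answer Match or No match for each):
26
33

The classifier is using: multiple of 11.
26: No match (26 = 11·2 + 4).
33: Match (33 = 11·3).

No match, Match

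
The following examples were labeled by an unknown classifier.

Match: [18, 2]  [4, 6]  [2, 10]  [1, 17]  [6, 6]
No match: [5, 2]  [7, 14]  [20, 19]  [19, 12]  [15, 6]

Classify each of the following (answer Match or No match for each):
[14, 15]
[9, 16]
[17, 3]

No match, No match, Match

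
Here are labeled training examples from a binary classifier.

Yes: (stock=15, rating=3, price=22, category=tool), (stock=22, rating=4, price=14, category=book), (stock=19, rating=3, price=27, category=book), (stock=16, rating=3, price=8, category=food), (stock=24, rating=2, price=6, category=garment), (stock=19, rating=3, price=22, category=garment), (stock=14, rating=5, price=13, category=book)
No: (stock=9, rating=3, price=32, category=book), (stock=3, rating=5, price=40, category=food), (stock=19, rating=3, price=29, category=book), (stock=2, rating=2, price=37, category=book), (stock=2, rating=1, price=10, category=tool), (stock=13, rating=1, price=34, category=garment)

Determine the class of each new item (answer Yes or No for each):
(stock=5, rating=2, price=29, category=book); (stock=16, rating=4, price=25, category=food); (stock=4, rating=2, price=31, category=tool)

No, Yes, No

The common property of the 'Yes' items is: stock ≥ 3 AND price ≤ 27. No 'No' item has it.
(stock=5, rating=2, price=29, category=book): stock = 5, price = 29, does not pass → No. (stock=16, rating=4, price=25, category=food): stock = 16, price = 25, meets the rule → Yes. (stock=4, rating=2, price=31, category=tool): stock = 4, price = 31, does not pass → No.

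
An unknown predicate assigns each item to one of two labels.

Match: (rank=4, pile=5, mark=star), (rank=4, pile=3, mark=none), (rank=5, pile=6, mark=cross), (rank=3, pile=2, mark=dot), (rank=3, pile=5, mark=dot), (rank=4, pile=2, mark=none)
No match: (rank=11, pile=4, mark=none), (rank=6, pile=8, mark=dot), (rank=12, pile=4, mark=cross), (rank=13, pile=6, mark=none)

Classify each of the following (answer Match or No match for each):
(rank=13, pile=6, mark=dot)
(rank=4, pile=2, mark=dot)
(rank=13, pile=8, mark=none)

The pattern is that an item is 'Match' exactly when: rank ≤ 5.
(rank=13, pile=6, mark=dot): rank = 13, doesn't qualify → No match. (rank=4, pile=2, mark=dot): rank = 4, matches → Match. (rank=13, pile=8, mark=none): rank = 13, doesn't qualify → No match.

No match, Match, No match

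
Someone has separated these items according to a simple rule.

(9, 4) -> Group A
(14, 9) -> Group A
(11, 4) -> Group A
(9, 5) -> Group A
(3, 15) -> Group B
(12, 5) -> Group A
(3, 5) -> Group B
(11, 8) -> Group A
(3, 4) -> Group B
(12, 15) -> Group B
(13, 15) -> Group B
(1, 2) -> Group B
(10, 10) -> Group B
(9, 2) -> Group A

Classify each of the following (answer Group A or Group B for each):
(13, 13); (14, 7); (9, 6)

Group B, Group A, Group A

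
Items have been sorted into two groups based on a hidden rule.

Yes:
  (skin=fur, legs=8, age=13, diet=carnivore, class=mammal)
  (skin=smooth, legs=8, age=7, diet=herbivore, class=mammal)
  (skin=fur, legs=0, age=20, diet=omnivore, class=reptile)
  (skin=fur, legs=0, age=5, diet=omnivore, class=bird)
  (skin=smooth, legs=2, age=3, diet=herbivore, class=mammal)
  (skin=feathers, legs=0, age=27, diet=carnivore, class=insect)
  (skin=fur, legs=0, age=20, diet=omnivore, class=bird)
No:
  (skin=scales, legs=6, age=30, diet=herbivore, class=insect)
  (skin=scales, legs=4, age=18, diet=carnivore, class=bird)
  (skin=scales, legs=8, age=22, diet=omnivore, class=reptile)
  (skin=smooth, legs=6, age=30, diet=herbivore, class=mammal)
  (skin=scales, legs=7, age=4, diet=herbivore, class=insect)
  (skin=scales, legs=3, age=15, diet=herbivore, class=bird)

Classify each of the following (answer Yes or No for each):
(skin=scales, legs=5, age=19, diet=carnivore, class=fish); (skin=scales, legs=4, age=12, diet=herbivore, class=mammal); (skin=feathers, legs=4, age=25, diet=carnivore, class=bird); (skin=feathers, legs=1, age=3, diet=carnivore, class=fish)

No, No, Yes, Yes

'Yes' ⟺ skin is not scales AND age ≤ 27.
(skin=scales, legs=5, age=19, diet=carnivore, class=fish): skin is scales, age = 19 — fails this test, so No. (skin=scales, legs=4, age=12, diet=herbivore, class=mammal): skin is scales, age = 12 — fails this test, so No. (skin=feathers, legs=4, age=25, diet=carnivore, class=bird): skin is feathers, age = 25 — meets the rule, so Yes. (skin=feathers, legs=1, age=3, diet=carnivore, class=fish): skin is feathers, age = 3 — meets the rule, so Yes.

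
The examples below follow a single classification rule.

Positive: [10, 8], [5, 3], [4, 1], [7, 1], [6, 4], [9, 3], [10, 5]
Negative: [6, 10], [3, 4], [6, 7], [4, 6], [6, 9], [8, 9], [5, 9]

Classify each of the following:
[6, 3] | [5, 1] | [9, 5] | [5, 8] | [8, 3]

Positive, Positive, Positive, Negative, Positive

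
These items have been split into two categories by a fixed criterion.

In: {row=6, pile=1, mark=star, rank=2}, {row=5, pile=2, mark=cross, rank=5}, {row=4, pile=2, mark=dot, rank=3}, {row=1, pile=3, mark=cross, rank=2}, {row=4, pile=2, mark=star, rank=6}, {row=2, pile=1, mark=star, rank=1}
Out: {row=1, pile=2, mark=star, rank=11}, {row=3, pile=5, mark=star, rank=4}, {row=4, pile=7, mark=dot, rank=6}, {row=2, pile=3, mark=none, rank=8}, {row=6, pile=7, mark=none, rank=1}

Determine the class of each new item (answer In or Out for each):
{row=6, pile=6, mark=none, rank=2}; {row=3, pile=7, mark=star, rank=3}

The rule appears to be: rank ≤ 6 AND pile ≤ 3.
{row=6, pile=6, mark=none, rank=2} — rank = 2, pile = 6, hence Out. {row=3, pile=7, mark=star, rank=3} — rank = 3, pile = 7, hence Out.

Out, Out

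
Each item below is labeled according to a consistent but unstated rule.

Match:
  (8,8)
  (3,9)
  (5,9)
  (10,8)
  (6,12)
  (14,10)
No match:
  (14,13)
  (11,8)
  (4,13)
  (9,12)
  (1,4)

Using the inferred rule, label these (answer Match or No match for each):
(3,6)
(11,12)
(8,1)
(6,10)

No match, No match, No match, Match

All 'Match' examples share one property — sum is even — and every 'No match' example lacks it.
(3,6): 3+6 = 9 — does not pass, so No match. (11,12): 11+12 = 23 — does not pass, so No match. (8,1): 8+1 = 9 — does not pass, so No match. (6,10): 6+10 = 16 — meets the rule, so Match.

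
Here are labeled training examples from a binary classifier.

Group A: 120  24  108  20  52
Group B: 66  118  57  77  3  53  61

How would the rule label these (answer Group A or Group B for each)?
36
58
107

Group A, Group B, Group B

The common property of the 'Group A' items is: multiple of 4. No 'Group B' item has it.
Group A: 36, since 36 = 4·9. Group B: 58, since 58 = 4·14 + 2. Group B: 107, since 107 = 4·26 + 3.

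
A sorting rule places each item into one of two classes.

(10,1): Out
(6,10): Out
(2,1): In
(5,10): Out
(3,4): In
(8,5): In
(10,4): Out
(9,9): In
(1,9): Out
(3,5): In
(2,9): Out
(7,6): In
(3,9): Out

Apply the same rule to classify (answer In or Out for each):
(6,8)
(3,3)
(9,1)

The classifier is using: |first − second| ≤ 3.
(6,8) → |6−8| = 2 → In.
(3,3) → |3−3| = 0 → In.
(9,1) → |9−1| = 8 → Out.

In, In, Out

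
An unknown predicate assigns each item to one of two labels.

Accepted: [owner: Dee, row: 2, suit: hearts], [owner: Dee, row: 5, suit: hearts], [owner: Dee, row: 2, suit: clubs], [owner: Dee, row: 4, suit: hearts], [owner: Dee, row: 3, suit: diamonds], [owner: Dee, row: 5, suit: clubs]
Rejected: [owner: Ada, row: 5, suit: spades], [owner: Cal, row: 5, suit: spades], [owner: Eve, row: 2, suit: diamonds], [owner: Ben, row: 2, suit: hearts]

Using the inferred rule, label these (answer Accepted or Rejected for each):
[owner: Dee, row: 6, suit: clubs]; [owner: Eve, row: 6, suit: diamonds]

Accepted, Rejected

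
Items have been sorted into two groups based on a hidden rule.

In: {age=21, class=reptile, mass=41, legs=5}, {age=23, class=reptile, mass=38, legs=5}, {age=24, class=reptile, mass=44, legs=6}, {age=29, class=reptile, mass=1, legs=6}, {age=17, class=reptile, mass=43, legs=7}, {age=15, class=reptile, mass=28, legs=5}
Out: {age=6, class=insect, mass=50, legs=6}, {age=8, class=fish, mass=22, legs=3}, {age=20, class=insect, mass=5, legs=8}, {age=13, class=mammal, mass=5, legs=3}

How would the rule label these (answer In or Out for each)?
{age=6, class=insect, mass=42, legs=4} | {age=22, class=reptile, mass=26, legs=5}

Out, In

Looking at the examples, the only property every 'In' case has and every 'Out' case lacks is: class is reptile.
Out: {age=6, class=insect, mass=42, legs=4}, since class is insect.
In: {age=22, class=reptile, mass=26, legs=5}, since class is reptile.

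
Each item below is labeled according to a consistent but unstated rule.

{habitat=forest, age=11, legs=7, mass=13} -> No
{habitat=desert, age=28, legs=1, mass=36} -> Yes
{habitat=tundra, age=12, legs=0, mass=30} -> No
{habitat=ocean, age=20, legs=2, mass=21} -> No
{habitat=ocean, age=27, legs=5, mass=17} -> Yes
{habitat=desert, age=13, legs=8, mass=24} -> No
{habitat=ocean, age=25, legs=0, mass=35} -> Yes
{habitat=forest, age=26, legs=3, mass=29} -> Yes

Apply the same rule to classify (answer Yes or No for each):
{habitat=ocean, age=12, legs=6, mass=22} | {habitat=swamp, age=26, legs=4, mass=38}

No, Yes

All 'Yes' examples share one property — age ≥ 25 — and every 'No' example lacks it.
No: {habitat=ocean, age=12, legs=6, mass=22}, since age = 12.
Yes: {habitat=swamp, age=26, legs=4, mass=38}, since age = 26.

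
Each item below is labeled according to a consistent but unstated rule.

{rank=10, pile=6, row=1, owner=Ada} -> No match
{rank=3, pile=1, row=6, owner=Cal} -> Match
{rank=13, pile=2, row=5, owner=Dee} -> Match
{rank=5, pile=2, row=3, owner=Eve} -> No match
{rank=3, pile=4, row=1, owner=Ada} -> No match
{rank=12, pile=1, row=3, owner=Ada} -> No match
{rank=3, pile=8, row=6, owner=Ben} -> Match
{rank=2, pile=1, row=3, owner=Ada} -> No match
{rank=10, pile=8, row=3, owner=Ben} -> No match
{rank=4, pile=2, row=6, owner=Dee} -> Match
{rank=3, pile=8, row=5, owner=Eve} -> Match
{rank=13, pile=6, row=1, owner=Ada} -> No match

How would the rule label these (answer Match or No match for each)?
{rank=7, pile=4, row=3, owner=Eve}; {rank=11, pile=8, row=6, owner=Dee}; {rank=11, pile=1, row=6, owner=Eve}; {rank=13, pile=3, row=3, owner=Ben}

The pattern is that an item is 'Match' exactly when: row ≥ 5.
{rank=7, pile=4, row=3, owner=Eve}: No match (row = 3). {rank=11, pile=8, row=6, owner=Dee}: Match (row = 6). {rank=11, pile=1, row=6, owner=Eve}: Match (row = 6). {rank=13, pile=3, row=3, owner=Ben}: No match (row = 3).

No match, Match, Match, No match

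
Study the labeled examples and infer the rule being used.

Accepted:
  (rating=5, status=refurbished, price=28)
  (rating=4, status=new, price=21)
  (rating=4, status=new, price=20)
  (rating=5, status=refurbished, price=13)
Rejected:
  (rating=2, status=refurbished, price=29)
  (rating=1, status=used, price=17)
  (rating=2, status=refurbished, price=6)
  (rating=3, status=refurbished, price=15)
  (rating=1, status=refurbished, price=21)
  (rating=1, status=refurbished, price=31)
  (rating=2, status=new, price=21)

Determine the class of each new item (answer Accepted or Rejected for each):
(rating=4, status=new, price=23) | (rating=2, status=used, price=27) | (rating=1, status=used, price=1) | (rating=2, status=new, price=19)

The pattern is that an item is 'Accepted' exactly when: rating ≥ 4.
(rating=4, status=new, price=23): Accepted (rating = 4). (rating=2, status=used, price=27): Rejected (rating = 2). (rating=1, status=used, price=1): Rejected (rating = 1). (rating=2, status=new, price=19): Rejected (rating = 2).

Accepted, Rejected, Rejected, Rejected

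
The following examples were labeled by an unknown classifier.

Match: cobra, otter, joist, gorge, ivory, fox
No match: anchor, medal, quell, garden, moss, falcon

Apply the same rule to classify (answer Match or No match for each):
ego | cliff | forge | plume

Match, No match, Match, No match

'Match' ⟺ odd length AND contains 'o'.
ego: length 3, has 'o' — checks out, so Match. cliff: length 5, no 'o' — doesn't match, so No match. forge: length 5, has 'o' — checks out, so Match. plume: length 5, no 'o' — doesn't match, so No match.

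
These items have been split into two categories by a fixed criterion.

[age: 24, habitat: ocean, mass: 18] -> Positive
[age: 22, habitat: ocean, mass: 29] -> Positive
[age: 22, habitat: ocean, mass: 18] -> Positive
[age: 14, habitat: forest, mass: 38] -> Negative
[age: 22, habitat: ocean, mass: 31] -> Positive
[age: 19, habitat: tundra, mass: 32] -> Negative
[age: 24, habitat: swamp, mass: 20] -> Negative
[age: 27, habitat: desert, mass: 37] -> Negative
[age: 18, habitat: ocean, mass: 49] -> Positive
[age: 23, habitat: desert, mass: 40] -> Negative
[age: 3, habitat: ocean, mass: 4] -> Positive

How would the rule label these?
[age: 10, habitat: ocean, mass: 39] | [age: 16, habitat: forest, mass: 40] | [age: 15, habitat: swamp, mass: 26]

Positive, Negative, Negative

The classifier is using: habitat is ocean.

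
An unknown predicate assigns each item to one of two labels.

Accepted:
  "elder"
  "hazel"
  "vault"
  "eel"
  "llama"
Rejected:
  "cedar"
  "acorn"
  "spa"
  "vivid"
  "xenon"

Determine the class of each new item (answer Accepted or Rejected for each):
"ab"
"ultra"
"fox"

Rule: contains 'l'. This holds for each 'Accepted' example and fails for each 'Rejected' one.
"ab": no 'l', does not pass → Rejected. "ultra": has 'l', has this property → Accepted. "fox": no 'l', does not pass → Rejected.

Rejected, Accepted, Rejected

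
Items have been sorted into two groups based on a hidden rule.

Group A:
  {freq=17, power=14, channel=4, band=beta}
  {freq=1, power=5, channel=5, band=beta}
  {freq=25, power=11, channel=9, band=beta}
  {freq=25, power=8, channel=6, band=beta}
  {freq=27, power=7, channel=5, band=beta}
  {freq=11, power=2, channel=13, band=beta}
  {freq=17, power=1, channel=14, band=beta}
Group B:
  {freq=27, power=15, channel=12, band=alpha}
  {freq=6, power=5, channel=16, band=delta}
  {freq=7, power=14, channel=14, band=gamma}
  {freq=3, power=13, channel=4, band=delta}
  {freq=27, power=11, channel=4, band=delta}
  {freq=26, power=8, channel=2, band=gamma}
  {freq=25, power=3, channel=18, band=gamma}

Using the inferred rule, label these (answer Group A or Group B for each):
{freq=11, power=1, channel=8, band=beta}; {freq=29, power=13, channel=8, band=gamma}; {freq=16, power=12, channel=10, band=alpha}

Group A, Group B, Group B

The rule appears to be: band is beta.
{freq=11, power=1, channel=8, band=beta}: band is beta — checks out, so Group A. {freq=29, power=13, channel=8, band=gamma}: band is gamma — doesn't qualify, so Group B. {freq=16, power=12, channel=10, band=alpha}: band is alpha — doesn't qualify, so Group B.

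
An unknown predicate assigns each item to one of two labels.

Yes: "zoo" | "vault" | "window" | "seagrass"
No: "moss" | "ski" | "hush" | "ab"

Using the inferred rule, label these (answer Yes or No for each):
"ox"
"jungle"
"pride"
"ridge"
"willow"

No, Yes, Yes, Yes, Yes

The classifier is using: has ≥ 2 vowels.
No: "ox", since 1 vowel. Yes: "jungle", since 2 vowels. Yes: "pride", since 2 vowels. Yes: "ridge", since 2 vowels. Yes: "willow", since 2 vowels.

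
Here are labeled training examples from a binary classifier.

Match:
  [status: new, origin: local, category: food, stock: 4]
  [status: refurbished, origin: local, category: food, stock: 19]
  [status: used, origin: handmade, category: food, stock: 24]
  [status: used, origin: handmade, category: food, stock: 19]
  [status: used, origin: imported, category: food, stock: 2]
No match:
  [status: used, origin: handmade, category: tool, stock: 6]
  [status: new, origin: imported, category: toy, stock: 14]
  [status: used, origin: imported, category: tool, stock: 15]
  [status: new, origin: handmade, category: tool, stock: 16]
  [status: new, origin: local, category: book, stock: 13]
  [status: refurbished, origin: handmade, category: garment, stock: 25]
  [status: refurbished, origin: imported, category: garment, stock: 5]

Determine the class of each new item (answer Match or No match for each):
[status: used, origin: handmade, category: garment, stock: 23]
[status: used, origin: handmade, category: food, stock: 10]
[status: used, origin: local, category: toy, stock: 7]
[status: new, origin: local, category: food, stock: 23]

The simplest hypothesis consistent with all the labels is: category is food.
[status: used, origin: handmade, category: garment, stock: 23]: category is garment — does not pass, so No match.
[status: used, origin: handmade, category: food, stock: 10]: category is food — qualifies, so Match.
[status: used, origin: local, category: toy, stock: 7]: category is toy — does not pass, so No match.
[status: new, origin: local, category: food, stock: 23]: category is food — qualifies, so Match.

No match, Match, No match, Match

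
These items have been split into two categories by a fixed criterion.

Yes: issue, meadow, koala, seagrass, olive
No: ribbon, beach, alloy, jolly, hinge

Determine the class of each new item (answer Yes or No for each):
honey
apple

'Yes' ⟺ has ≥ 3 vowels.
honey: 2 vowels, lacks this property → No. apple: 2 vowels, lacks this property → No.

No, No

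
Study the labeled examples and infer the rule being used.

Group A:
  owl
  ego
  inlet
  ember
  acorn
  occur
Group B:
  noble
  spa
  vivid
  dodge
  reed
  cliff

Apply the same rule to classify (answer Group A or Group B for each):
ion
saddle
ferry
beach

Group A, Group B, Group B, Group B

Comparing the two groups points to one rule — starts with a vowel.
ion: starts with 'i' — checks out, so Group A. saddle: starts with 's' — fails the rule, so Group B. ferry: starts with 'f' — fails the rule, so Group B. beach: starts with 'b' — fails the rule, so Group B.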